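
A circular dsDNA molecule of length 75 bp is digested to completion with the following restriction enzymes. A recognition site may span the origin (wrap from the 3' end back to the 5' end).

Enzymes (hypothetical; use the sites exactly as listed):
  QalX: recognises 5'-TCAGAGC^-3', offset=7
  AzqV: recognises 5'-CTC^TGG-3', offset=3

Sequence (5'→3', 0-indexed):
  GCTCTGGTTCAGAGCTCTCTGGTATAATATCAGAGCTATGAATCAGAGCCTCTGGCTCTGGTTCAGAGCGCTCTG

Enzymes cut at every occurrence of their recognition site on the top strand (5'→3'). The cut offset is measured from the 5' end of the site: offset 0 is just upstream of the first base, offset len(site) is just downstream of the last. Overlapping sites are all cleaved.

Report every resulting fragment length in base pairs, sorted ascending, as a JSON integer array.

[3,4,4,6,6,11,11,13,17]

Per-enzyme occurrences:
  QalX (TCAGAGC, off=7): starts [8, 29, 42, 62] → cuts [15, 36, 49, 69]
  AzqV (CTCTGG, off=3): starts [1, 16, 49, 55, 70] → cuts [4, 19, 52, 58, 73]

All cut coordinates (distinct, sorted): [4, 15, 19, 36, 49, 52, 58, 69, 73]

Fragments:
  4→15: 11 bp
  15→19: 4 bp
  19→36: 17 bp
  36→49: 13 bp
  49→52: 3 bp
  52→58: 6 bp
  58→69: 11 bp
  69→73: 4 bp
  73→4 (wrap): 75-73+4 = 6 bp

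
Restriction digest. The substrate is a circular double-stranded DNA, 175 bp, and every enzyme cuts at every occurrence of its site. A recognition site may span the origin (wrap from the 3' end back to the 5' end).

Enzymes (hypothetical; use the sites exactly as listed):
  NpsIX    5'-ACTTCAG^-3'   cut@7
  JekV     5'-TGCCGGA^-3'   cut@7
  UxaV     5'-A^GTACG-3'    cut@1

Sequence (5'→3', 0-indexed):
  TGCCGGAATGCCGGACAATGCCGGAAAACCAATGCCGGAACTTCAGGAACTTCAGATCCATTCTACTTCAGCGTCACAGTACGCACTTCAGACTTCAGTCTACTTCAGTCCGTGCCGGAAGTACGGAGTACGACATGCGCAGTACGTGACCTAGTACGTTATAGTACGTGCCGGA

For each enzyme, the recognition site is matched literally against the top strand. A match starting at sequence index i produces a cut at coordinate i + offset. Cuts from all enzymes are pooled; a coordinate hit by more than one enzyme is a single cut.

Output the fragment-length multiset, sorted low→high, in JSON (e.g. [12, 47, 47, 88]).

[1,7,7,7,7,7,8,9,10,10,10,11,12,12,13,14,14,16]

Site scan:
  NpsIX ACTTCAG/7: at [39, 48, 64, 84, 91, 101] ⇒ [46, 55, 71, 91, 98, 108]
  JekV TGCCGGA/7: at [0, 8, 18, 32, 112, 168] ⇒ [0, 7, 15, 25, 39, 119]
  UxaV AGTACG/1: at [77, 119, 126, 140, 152, 162] ⇒ [78, 120, 127, 141, 153, 163]

All cut coordinates (distinct, sorted): [0, 7, 15, 25, 39, 46, 55, 71, 78, 91, 98, 108, 119, 120, 127, 141, 153, 163]

Fragment lengths:
  0→7: 7 bp
  7→15: 8 bp
  15→25: 10 bp
  25→39: 14 bp
  39→46: 7 bp
  46→55: 9 bp
  55→71: 16 bp
  71→78: 7 bp
  78→91: 13 bp
  91→98: 7 bp
  98→108: 10 bp
  108→119: 11 bp
  119→120: 1 bp
  120→127: 7 bp
  127→141: 14 bp
  141→153: 12 bp
  153→163: 10 bp
  163→0 (wrap): 175-163+0 = 12 bp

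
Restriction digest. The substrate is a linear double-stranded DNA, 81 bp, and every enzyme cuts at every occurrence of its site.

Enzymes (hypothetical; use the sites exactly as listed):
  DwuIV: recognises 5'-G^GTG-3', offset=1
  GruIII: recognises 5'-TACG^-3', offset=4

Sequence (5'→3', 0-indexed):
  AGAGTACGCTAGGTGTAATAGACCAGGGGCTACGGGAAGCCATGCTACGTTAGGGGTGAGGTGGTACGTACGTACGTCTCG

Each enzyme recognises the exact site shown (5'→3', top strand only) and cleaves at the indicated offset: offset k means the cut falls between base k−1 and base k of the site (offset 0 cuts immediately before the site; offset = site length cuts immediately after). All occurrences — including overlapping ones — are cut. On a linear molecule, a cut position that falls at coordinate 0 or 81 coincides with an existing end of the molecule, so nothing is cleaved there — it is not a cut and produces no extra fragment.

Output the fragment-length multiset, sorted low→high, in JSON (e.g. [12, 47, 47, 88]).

Per-enzyme occurrences:
  DwuIV (GGTG, off=1): starts [11, 54, 59] → cuts [12, 55, 60]
  GruIII (TACG, off=4): starts [4, 30, 45, 64, 68, 72] → cuts [8, 34, 49, 68, 72, 76]

Pooled cuts: [8, 12, 34, 49, 55, 60, 68, 72, 76]

Fragments:
  [0,8): 8 bp
  [8,12): 4 bp
  [12,34): 22 bp
  [34,49): 15 bp
  [49,55): 6 bp
  [55,60): 5 bp
  [60,68): 8 bp
  [68,72): 4 bp
  [72,76): 4 bp
  [76,81): 5 bp

[4,4,4,5,5,6,8,8,15,22]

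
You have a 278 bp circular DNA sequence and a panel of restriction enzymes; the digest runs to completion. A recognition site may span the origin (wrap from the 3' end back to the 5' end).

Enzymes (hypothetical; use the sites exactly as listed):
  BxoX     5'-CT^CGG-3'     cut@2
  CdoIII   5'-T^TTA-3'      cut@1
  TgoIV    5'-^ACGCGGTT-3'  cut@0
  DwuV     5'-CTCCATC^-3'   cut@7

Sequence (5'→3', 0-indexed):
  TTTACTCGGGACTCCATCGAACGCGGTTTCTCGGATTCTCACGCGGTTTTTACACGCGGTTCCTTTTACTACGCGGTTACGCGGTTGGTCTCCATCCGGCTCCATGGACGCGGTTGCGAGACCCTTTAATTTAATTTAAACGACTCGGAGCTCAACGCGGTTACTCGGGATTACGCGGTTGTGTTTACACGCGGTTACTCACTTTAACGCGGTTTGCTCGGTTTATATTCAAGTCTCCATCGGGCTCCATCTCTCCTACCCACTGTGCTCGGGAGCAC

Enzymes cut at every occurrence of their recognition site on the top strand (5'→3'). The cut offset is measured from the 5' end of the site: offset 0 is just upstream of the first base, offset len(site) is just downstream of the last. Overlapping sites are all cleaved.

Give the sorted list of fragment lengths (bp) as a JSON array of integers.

[2,3,4,4,4,5,5,5,5,7,8,9,9,9,10,10,10,11,11,11,12,12,12,12,15,18,18,18,19]

Scan for sites:
  BxoX (CTCGG, off=2): starts [4, 29, 143, 163, 216, 267] → cuts [6, 31, 145, 165, 218, 269]
  CdoIII (TTTA, off=1): starts [0, 48, 64, 124, 129, 134, 183, 202, 221] → cuts [1, 49, 65, 125, 130, 135, 184, 203, 222]
  TgoIV (ACGCGGTT, off=0): starts [20, 40, 53, 70, 78, 107, 154, 172, 188, 206] → cuts [20, 40, 53, 70, 78, 107, 154, 172, 188, 206]
  DwuV (CTCCATC, off=7): starts [11, 89, 234, 244] → cuts [18, 96, 241, 251]

All cut coordinates (distinct, sorted): [1, 6, 18, 20, 31, 40, 49, 53, 65, 70, 78, 96, 107, 125, 130, 135, 145, 154, 165, 172, 184, 188, 203, 206, 218, 222, 241, 251, 269]

Fragments:
  1→6: 5 bp
  6→18: 12 bp
  18→20: 2 bp
  20→31: 11 bp
  31→40: 9 bp
  40→49: 9 bp
  49→53: 4 bp
  53→65: 12 bp
  65→70: 5 bp
  70→78: 8 bp
  78→96: 18 bp
  96→107: 11 bp
  107→125: 18 bp
  125→130: 5 bp
  130→135: 5 bp
  135→145: 10 bp
  145→154: 9 bp
  154→165: 11 bp
  165→172: 7 bp
  172→184: 12 bp
  184→188: 4 bp
  188→203: 15 bp
  203→206: 3 bp
  206→218: 12 bp
  218→222: 4 bp
  222→241: 19 bp
  241→251: 10 bp
  251→269: 18 bp
  269→1 (wrap): 278-269+1 = 10 bp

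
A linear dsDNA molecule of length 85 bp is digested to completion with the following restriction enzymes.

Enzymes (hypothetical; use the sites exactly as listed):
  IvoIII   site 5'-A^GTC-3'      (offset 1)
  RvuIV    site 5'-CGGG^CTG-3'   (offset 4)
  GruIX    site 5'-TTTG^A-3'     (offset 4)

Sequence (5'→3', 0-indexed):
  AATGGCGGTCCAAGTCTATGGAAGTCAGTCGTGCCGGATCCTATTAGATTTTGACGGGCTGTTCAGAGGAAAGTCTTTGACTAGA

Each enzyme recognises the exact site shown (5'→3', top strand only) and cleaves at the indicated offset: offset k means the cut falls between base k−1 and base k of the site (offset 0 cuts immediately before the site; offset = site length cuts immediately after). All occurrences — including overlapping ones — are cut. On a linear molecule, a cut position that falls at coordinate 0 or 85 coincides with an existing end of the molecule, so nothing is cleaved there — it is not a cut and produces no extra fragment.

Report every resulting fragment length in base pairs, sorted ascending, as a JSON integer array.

[4,5,6,7,10,13,14,26]

Site scan:
  IvoIII AGTC/1: at [12, 22, 26, 71] ⇒ [13, 23, 27, 72]
  RvuIV CGGGCTG/4: at [54] ⇒ [58]
  GruIX TTTGA/4: at [49, 75] ⇒ [53, 79]

Pooled cuts: [13, 23, 27, 53, 58, 72, 79]

Fragment lengths:
  [0,13): 13 bp
  [13,23): 10 bp
  [23,27): 4 bp
  [27,53): 26 bp
  [53,58): 5 bp
  [58,72): 14 bp
  [72,79): 7 bp
  [79,85): 6 bp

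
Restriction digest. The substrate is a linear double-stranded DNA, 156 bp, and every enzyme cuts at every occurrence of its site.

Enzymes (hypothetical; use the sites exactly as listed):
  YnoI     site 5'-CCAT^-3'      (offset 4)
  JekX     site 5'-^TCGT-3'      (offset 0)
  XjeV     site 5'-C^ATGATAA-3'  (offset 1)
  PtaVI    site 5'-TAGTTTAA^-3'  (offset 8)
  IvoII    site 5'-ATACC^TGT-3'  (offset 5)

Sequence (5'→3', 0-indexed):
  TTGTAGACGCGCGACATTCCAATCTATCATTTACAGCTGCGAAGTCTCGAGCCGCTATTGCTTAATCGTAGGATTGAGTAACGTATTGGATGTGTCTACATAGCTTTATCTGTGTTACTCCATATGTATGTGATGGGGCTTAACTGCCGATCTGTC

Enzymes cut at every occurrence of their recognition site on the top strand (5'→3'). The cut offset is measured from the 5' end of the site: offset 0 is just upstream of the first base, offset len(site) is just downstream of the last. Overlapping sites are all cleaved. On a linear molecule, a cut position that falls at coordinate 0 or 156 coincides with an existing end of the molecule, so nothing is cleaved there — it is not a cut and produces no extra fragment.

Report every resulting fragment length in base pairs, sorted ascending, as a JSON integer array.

[33,58,65]

Per-enzyme occurrences:
  YnoI (CCAT, off=4): starts [119] → cuts [123]
  JekX (TCGT, off=0): starts [65] → cuts [65]
  XjeV (CATGATAA, off=1): no sites
  PtaVI (TAGTTTAA, off=8): no sites
  IvoII (ATACCTGT, off=5): no sites

All cut coordinates (distinct, sorted): [65, 123]

Fragments:
  [0,65): 65 bp
  [65,123): 58 bp
  [123,156): 33 bp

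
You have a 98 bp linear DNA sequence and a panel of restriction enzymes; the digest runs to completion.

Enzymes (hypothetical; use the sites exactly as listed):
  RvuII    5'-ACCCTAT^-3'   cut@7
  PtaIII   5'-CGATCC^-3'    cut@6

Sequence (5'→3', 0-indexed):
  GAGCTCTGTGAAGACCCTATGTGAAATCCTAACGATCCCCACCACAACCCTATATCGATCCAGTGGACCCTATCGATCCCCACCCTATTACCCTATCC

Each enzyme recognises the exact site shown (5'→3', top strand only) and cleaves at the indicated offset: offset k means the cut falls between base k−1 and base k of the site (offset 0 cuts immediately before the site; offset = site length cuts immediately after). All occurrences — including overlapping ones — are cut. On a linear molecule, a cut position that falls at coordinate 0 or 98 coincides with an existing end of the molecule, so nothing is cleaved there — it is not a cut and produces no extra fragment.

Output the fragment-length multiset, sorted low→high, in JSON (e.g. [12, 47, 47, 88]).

Site scan:
  RvuII ACCCTAT/7: at [13, 46, 66, 81, 89] ⇒ [20, 53, 73, 88, 96]
  PtaIII CGATCC/6: at [32, 55, 73] ⇒ [38, 61, 79]

All cut coordinates (distinct, sorted): [20, 38, 53, 61, 73, 79, 88, 96]

Fragments:
  [0,20): 20 bp
  [20,38): 18 bp
  [38,53): 15 bp
  [53,61): 8 bp
  [61,73): 12 bp
  [73,79): 6 bp
  [79,88): 9 bp
  [88,96): 8 bp
  [96,98): 2 bp

[2,6,8,8,9,12,15,18,20]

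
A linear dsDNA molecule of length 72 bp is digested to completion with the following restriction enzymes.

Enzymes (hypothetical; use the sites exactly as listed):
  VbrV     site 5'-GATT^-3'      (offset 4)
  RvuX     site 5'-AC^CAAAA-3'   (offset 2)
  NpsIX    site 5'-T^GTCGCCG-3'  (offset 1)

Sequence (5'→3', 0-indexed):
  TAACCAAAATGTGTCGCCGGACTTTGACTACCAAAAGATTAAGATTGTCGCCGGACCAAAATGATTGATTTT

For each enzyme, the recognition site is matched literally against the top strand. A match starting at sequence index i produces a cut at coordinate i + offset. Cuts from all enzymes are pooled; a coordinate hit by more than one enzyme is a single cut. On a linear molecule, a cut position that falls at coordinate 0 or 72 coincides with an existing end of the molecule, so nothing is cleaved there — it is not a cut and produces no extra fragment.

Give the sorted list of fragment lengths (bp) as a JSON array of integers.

[2,4,4,6,8,9,10,10,19]

Per-enzyme occurrences:
  VbrV (GATT, off=4): starts [36, 42, 62, 66] → cuts [40, 46, 66, 70]
  RvuX (ACCAAAA, off=2): starts [2, 29, 54] → cuts [4, 31, 56]
  NpsIX (TGTCGCCG, off=1): starts [11, 45] → cuts [12, 46]

Pooled cuts: [4, 12, 31, 40, 46, 56, 66, 70]

Fragments:
  [0,4): 4 bp
  [4,12): 8 bp
  [12,31): 19 bp
  [31,40): 9 bp
  [40,46): 6 bp
  [46,56): 10 bp
  [56,66): 10 bp
  [66,70): 4 bp
  [70,72): 2 bp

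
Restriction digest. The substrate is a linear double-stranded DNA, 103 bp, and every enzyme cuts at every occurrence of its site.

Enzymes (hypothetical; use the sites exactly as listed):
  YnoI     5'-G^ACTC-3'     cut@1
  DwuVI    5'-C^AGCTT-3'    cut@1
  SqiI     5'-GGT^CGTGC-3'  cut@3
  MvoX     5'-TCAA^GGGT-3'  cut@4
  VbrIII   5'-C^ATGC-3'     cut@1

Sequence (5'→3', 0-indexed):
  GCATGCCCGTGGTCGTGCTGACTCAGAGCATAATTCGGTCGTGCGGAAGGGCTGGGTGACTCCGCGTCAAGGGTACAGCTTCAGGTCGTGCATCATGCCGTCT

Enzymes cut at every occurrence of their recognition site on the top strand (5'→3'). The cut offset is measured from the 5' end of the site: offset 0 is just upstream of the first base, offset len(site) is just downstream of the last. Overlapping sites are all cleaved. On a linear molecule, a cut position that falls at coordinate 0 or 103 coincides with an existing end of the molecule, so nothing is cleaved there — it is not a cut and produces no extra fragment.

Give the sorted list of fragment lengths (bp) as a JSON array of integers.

[2,6,7,8,9,10,11,12,19,19]

Per-enzyme occurrences:
  YnoI GACTC/1: at [19, 57] ⇒ [20, 58]
  DwuVI CAGCTT/1: at [75] ⇒ [76]
  SqiI GGTCGTGC/3: at [10, 36, 83] ⇒ [13, 39, 86]
  MvoX TCAAGGGT/4: at [66] ⇒ [70]
  VbrIII CATGC/1: at [1, 93] ⇒ [2, 94]

Pooled cuts: [2, 13, 20, 39, 58, 70, 76, 86, 94]

Fragment lengths:
  [0,2): 2 bp
  [2,13): 11 bp
  [13,20): 7 bp
  [20,39): 19 bp
  [39,58): 19 bp
  [58,70): 12 bp
  [70,76): 6 bp
  [76,86): 10 bp
  [86,94): 8 bp
  [94,103): 9 bp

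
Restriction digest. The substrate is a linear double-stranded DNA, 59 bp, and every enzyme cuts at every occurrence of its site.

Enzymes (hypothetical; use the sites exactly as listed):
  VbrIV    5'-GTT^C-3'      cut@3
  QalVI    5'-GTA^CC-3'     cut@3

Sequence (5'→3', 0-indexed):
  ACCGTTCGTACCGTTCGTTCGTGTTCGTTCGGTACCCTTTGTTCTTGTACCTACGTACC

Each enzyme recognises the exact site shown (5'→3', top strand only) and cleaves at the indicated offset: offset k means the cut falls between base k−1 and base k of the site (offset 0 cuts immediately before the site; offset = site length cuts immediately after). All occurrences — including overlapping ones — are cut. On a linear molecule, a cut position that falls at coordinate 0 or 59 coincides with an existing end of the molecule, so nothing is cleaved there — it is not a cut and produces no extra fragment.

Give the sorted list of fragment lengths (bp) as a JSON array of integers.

[2,4,4,4,5,5,6,6,6,8,9]

Scan for sites:
  VbrIV (GTTC, off=3): starts [3, 12, 16, 22, 26, 40] → cuts [6, 15, 19, 25, 29, 43]
  QalVI (GTACC, off=3): starts [7, 31, 46, 54] → cuts [10, 34, 49, 57]

All cut coordinates (distinct, sorted): [6, 10, 15, 19, 25, 29, 34, 43, 49, 57]

Fragments:
  [0,6): 6 bp
  [6,10): 4 bp
  [10,15): 5 bp
  [15,19): 4 bp
  [19,25): 6 bp
  [25,29): 4 bp
  [29,34): 5 bp
  [34,43): 9 bp
  [43,49): 6 bp
  [49,57): 8 bp
  [57,59): 2 bp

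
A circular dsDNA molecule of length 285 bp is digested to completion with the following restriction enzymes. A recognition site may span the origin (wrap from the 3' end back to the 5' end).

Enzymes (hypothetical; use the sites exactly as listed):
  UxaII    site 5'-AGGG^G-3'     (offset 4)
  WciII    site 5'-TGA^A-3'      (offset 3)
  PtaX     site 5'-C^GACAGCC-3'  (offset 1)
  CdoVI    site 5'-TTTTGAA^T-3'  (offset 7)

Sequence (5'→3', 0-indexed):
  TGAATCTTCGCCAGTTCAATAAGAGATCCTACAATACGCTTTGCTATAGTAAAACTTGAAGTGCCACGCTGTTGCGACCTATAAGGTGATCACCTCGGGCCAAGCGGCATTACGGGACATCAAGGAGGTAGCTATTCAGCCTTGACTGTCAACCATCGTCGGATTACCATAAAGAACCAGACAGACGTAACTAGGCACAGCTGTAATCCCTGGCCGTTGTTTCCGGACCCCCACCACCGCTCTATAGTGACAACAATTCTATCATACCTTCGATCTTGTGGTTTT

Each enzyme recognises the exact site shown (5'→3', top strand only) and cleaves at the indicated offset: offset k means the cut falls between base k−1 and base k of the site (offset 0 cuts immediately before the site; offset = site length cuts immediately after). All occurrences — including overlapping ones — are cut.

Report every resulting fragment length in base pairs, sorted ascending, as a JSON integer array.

[1,55,229]

Per-enzyme occurrences:
  UxaII (AGGGG, off=4): no sites
  WciII TGAA/3: at [0, 56] ⇒ [3, 59]
  PtaX (CGACAGCC, off=1): no sites
  CdoVI TTTTGAAT/7: at [282] ⇒ [4]

Pooled cuts: [3, 4, 59]

Fragments:
  3→4: 1 bp
  4→59: 55 bp
  59→3 (wrap): 285-59+3 = 229 bp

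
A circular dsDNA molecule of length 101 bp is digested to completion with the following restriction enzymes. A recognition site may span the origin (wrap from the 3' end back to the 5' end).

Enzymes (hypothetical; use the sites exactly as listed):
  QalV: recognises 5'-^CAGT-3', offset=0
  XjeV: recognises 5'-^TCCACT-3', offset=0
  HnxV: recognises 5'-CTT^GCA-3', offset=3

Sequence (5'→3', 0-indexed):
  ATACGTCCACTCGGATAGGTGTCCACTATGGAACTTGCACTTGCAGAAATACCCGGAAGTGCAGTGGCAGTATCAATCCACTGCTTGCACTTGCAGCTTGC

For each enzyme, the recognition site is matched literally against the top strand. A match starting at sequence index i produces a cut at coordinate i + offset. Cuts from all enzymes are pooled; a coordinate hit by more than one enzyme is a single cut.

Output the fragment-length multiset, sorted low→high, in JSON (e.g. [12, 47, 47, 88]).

Scan for sites:
  QalV (CAGT, off=0): starts [61, 67] → cuts [61, 67]
  XjeV (TCCACT, off=0): starts [5, 21, 76] → cuts [5, 21, 76]
  HnxV (CTTGCA, off=3): starts [33, 39, 83, 89, 96] → cuts [36, 42, 86, 92, 99]

Pooled cuts: [5, 21, 36, 42, 61, 67, 76, 86, 92, 99]

Fragment lengths:
  5→21: 16 bp
  21→36: 15 bp
  36→42: 6 bp
  42→61: 19 bp
  61→67: 6 bp
  67→76: 9 bp
  76→86: 10 bp
  86→92: 6 bp
  92→99: 7 bp
  99→5 (wrap): 101-99+5 = 7 bp

[6,6,6,7,7,9,10,15,16,19]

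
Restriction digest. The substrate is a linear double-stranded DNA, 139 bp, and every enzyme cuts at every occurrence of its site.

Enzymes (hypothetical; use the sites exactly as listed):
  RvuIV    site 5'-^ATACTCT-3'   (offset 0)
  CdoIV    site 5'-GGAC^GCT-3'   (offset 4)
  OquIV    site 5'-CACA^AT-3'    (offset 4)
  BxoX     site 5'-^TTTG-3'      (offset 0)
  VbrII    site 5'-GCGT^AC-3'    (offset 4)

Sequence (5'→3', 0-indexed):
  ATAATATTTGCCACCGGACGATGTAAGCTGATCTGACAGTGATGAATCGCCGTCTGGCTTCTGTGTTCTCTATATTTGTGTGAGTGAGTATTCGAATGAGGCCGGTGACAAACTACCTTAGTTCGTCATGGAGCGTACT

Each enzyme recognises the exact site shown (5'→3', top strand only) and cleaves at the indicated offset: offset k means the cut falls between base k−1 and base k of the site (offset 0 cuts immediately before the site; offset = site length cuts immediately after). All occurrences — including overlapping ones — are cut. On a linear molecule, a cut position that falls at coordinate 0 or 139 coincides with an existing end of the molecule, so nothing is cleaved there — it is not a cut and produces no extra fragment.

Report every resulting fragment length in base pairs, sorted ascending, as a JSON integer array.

[3,6,62,68]

Scan for sites:
  RvuIV (ATACTCT, off=0): no sites
  CdoIV (GGACGCT, off=4): no sites
  OquIV (CACAAT, off=4): no sites
  BxoX TTTG/0: at [6, 74] ⇒ [6, 74]
  VbrII GCGTAC/4: at [132] ⇒ [136]

All cut coordinates (distinct, sorted): [6, 74, 136]

Fragments:
  [0,6): 6 bp
  [6,74): 68 bp
  [74,136): 62 bp
  [136,139): 3 bp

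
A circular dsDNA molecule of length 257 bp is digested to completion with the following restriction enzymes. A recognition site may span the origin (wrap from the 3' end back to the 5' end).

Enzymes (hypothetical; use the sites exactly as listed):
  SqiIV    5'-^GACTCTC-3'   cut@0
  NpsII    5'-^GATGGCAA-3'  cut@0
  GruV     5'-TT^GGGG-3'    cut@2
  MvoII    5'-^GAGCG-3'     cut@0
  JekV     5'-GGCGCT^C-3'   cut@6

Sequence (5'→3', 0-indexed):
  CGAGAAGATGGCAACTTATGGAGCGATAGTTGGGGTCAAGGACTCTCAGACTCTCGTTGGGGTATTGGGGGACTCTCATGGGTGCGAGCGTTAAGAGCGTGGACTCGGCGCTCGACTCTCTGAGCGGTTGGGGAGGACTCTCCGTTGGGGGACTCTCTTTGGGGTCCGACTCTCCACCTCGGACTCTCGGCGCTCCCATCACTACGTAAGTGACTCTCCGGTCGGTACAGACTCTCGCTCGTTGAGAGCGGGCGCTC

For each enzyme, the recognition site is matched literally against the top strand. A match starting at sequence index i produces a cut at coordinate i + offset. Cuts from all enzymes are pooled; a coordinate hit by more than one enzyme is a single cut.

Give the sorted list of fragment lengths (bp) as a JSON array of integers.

[1,4,4,6,7,7,8,8,8,8,9,9,10,10,11,11,11,13,14,14,15,16,17,18,18]

Site scan:
  SqiIV GACTCTC/0: at [40, 48, 70, 113, 135, 150, 167, 181, 211, 229] ⇒ [40, 48, 70, 113, 135, 150, 167, 181, 211, 229]
  NpsII GATGGCAA/0: at [6] ⇒ [6]
  GruV TTGGGG/2: at [29, 56, 64, 127, 144, 158] ⇒ [31, 58, 66, 129, 146, 160]
  MvoII GAGCG/0: at [20, 85, 94, 121, 245] ⇒ [20, 85, 94, 121, 245]
  JekV GGCGCTC/6: at [106, 188, 250] ⇒ [112, 194, 256]

Pooled cuts: [6, 20, 31, 40, 48, 58, 66, 70, 85, 94, 112, 113, 121, 129, 135, 146, 150, 160, 167, 181, 194, 211, 229, 245, 256]

Fragment lengths:
  6→20: 14 bp
  20→31: 11 bp
  31→40: 9 bp
  40→48: 8 bp
  48→58: 10 bp
  58→66: 8 bp
  66→70: 4 bp
  70→85: 15 bp
  85→94: 9 bp
  94→112: 18 bp
  112→113: 1 bp
  113→121: 8 bp
  121→129: 8 bp
  129→135: 6 bp
  135→146: 11 bp
  146→150: 4 bp
  150→160: 10 bp
  160→167: 7 bp
  167→181: 14 bp
  181→194: 13 bp
  194→211: 17 bp
  211→229: 18 bp
  229→245: 16 bp
  245→256: 11 bp
  256→6 (wrap): 257-256+6 = 7 bp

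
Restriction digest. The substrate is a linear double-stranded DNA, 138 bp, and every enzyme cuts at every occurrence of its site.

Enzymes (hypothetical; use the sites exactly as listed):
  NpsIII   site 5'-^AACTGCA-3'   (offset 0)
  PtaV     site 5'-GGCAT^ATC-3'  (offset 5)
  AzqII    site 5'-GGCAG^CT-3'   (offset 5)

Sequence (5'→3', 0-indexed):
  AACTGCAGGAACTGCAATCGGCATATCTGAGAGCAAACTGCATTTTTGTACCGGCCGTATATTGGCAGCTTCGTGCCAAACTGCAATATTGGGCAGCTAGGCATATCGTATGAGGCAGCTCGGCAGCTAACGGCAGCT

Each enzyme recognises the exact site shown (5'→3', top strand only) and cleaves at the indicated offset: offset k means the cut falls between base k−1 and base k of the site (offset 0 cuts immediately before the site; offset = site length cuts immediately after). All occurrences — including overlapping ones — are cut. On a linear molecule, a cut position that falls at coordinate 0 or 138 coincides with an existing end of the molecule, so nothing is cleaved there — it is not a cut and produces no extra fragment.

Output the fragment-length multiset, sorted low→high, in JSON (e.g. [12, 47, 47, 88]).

Site scan:
  NpsIII (AACTGCA, off=0): starts [0, 9, 35, 78] → cuts [9, 35, 78] (position 0 is a terminus of the linear molecule — no cut)
  PtaV (GGCATATC, off=5): starts [19, 99] → cuts [24, 104]
  AzqII (GGCAGCT, off=5): starts [63, 91, 113, 121, 131] → cuts [68, 96, 118, 126, 136]

Pooled cuts: [9, 24, 35, 68, 78, 96, 104, 118, 126, 136]

Fragment lengths:
  [0,9): 9 bp
  [9,24): 15 bp
  [24,35): 11 bp
  [35,68): 33 bp
  [68,78): 10 bp
  [78,96): 18 bp
  [96,104): 8 bp
  [104,118): 14 bp
  [118,126): 8 bp
  [126,136): 10 bp
  [136,138): 2 bp

[2,8,8,9,10,10,11,14,15,18,33]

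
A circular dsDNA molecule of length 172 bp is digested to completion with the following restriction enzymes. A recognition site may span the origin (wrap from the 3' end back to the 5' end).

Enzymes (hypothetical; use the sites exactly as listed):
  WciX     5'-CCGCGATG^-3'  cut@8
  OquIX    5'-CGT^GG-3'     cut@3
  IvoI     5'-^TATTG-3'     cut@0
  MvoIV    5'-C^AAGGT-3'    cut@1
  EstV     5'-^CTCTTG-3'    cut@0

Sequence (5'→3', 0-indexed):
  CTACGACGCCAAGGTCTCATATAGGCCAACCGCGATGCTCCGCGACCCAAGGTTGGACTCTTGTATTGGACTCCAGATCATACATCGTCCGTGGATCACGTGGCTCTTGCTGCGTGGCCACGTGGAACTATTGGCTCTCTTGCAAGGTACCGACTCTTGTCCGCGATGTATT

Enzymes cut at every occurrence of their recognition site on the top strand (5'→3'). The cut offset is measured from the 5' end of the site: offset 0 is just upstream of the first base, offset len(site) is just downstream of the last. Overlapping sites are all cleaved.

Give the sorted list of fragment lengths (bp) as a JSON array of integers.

[2,5,6,7,8,8,9,9,10,11,12,14,15,27,29]

Per-enzyme occurrences:
  WciX (CCGCGATG, off=8): starts [29, 160] → cuts [37, 168]
  OquIX (CGTGG, off=3): starts [89, 98, 112, 120] → cuts [92, 101, 115, 123]
  IvoI (TATTG, off=0): starts [63, 128] → cuts [63, 128]
  MvoIV (CAAGGT, off=1): starts [9, 47, 142] → cuts [10, 48, 143]
  EstV (CTCTTG, off=0): starts [57, 103, 136, 153] → cuts [57, 103, 136, 153]

All cut coordinates (distinct, sorted): [10, 37, 48, 57, 63, 92, 101, 103, 115, 123, 128, 136, 143, 153, 168]

Fragment lengths:
  10→37: 27 bp
  37→48: 11 bp
  48→57: 9 bp
  57→63: 6 bp
  63→92: 29 bp
  92→101: 9 bp
  101→103: 2 bp
  103→115: 12 bp
  115→123: 8 bp
  123→128: 5 bp
  128→136: 8 bp
  136→143: 7 bp
  143→153: 10 bp
  153→168: 15 bp
  168→10 (wrap): 172-168+10 = 14 bp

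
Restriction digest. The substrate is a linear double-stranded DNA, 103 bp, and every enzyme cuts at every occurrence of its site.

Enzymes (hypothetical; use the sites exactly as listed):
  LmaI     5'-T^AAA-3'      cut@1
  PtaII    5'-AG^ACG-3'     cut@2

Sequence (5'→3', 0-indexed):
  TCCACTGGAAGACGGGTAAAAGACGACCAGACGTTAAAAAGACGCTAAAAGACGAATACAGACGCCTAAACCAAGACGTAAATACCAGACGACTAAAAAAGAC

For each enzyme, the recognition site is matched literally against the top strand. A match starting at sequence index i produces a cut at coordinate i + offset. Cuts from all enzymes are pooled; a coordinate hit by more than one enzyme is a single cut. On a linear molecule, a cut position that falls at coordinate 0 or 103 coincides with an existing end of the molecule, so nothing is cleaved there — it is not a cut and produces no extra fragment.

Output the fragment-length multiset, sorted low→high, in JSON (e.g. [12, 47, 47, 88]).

[4,5,5,5,5,6,6,6,6,8,8,9,9,10,11]

Site scan:
  LmaI (TAAA, off=1): starts [16, 34, 45, 66, 78, 93] → cuts [17, 35, 46, 67, 79, 94]
  PtaII (AGACG, off=2): starts [9, 20, 28, 39, 49, 59, 73, 86] → cuts [11, 22, 30, 41, 51, 61, 75, 88]

Pooled cuts: [11, 17, 22, 30, 35, 41, 46, 51, 61, 67, 75, 79, 88, 94]

Fragment lengths:
  [0,11): 11 bp
  [11,17): 6 bp
  [17,22): 5 bp
  [22,30): 8 bp
  [30,35): 5 bp
  [35,41): 6 bp
  [41,46): 5 bp
  [46,51): 5 bp
  [51,61): 10 bp
  [61,67): 6 bp
  [67,75): 8 bp
  [75,79): 4 bp
  [79,88): 9 bp
  [88,94): 6 bp
  [94,103): 9 bp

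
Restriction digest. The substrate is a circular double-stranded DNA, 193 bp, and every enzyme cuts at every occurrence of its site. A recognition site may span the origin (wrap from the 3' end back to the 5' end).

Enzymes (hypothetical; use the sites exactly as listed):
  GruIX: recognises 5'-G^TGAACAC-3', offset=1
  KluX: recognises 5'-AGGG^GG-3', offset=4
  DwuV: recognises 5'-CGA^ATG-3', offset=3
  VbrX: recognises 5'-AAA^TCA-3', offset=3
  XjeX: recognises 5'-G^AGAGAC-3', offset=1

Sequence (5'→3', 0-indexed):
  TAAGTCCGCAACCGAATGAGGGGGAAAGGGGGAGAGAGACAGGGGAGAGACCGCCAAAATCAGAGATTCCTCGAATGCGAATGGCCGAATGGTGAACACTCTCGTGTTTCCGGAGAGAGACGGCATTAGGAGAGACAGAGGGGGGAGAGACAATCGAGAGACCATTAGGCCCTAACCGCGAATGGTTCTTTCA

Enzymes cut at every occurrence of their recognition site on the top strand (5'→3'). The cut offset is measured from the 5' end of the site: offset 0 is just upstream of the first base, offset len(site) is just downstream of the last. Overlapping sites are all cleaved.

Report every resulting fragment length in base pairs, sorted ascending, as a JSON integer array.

Site scan:
  GruIX (GTGAACAC, off=1): starts [91] → cuts [92]
  KluX (AGGGGG, off=4): starts [18, 26, 138] → cuts [22, 30, 142]
  DwuV (CGAATG, off=3): starts [12, 71, 77, 85, 178] → cuts [15, 74, 80, 88, 181]
  VbrX (AAATCA, off=3): starts [56] → cuts [59]
  XjeX (GAGAGAC, off=1): starts [33, 44, 114, 129, 144, 155] → cuts [34, 45, 115, 130, 145, 156]

All cut coordinates (distinct, sorted): [15, 22, 30, 34, 45, 59, 74, 80, 88, 92, 115, 130, 142, 145, 156, 181]

Fragments:
  15→22: 7 bp
  22→30: 8 bp
  30→34: 4 bp
  34→45: 11 bp
  45→59: 14 bp
  59→74: 15 bp
  74→80: 6 bp
  80→88: 8 bp
  88→92: 4 bp
  92→115: 23 bp
  115→130: 15 bp
  130→142: 12 bp
  142→145: 3 bp
  145→156: 11 bp
  156→181: 25 bp
  181→15 (wrap): 193-181+15 = 27 bp

[3,4,4,6,7,8,8,11,11,12,14,15,15,23,25,27]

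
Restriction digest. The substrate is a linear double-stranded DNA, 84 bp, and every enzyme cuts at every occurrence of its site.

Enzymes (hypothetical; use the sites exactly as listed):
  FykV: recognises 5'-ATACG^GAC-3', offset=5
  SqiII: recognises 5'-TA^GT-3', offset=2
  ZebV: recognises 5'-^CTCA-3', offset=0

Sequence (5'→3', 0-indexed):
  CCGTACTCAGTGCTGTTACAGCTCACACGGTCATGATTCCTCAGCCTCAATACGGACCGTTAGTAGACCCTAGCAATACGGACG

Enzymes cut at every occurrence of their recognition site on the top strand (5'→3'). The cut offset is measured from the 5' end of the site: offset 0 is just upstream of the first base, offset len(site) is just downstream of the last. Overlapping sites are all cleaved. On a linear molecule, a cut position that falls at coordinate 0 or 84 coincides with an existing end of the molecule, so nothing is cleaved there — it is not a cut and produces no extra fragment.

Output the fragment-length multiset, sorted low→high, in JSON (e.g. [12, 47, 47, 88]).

Scan for sites:
  FykV (ATACGGAC, off=5): starts [49, 75] → cuts [54, 80]
  SqiII (TAGT, off=2): starts [60] → cuts [62]
  ZebV (CTCA, off=0): starts [5, 21, 39, 45] → cuts [5, 21, 39, 45]

Pooled cuts: [5, 21, 39, 45, 54, 62, 80]

Fragments:
  [0,5): 5 bp
  [5,21): 16 bp
  [21,39): 18 bp
  [39,45): 6 bp
  [45,54): 9 bp
  [54,62): 8 bp
  [62,80): 18 bp
  [80,84): 4 bp

[4,5,6,8,9,16,18,18]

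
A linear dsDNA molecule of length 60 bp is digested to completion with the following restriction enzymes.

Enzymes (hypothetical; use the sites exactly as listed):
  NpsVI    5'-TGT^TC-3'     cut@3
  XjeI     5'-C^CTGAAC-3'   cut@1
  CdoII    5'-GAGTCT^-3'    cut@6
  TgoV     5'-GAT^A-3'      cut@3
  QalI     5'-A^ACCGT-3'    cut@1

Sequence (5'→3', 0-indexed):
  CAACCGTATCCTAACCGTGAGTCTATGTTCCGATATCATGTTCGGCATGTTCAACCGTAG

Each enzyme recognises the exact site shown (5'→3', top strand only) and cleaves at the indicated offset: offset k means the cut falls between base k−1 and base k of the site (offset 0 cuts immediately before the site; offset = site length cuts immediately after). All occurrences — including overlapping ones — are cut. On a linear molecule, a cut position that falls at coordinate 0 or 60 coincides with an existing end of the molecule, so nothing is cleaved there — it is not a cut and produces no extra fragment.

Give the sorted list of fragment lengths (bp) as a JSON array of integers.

[2,3,4,6,7,7,9,11,11]

Per-enzyme occurrences:
  NpsVI (TGTTC, off=3): starts [25, 38, 47] → cuts [28, 41, 50]
  XjeI (CCTGAAC, off=1): no sites
  CdoII (GAGTCT, off=6): starts [18] → cuts [24]
  TgoV (GATA, off=3): starts [31] → cuts [34]
  QalI (AACCGT, off=1): starts [1, 12, 52] → cuts [2, 13, 53]

Pooled cuts: [2, 13, 24, 28, 34, 41, 50, 53]

Fragment lengths:
  [0,2): 2 bp
  [2,13): 11 bp
  [13,24): 11 bp
  [24,28): 4 bp
  [28,34): 6 bp
  [34,41): 7 bp
  [41,50): 9 bp
  [50,53): 3 bp
  [53,60): 7 bp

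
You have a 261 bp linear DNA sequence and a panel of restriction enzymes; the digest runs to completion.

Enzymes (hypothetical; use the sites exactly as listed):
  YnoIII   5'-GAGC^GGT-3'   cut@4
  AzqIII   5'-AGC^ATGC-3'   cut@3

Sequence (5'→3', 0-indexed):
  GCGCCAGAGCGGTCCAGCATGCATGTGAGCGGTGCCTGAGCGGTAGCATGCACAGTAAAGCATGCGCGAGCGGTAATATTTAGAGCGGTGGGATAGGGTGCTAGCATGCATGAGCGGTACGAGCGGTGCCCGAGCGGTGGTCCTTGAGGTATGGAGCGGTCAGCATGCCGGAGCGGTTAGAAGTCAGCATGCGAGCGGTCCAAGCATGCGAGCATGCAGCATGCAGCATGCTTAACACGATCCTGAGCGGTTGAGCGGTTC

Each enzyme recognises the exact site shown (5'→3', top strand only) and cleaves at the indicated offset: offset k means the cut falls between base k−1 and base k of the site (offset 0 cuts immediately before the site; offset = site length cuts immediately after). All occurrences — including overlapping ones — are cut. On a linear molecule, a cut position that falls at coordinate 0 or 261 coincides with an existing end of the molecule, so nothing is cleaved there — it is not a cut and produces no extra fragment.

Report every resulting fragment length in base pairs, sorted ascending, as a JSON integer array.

[5,6,7,7,7,8,8,8,8,9,9,10,10,10,10,11,11,12,14,14,15,19,21,22]

Scan for sites:
  YnoIII (GAGCGGT, off=4): starts [6, 26, 37, 67, 82, 111, 120, 131, 153, 170, 192, 244, 252] → cuts [10, 30, 41, 71, 86, 115, 124, 135, 157, 174, 196, 248, 256]
  AzqIII (AGCATGC, off=3): starts [15, 44, 58, 102, 161, 185, 202, 210, 217, 224] → cuts [18, 47, 61, 105, 164, 188, 205, 213, 220, 227]

Pooled cuts: [10, 18, 30, 41, 47, 61, 71, 86, 105, 115, 124, 135, 157, 164, 174, 188, 196, 205, 213, 220, 227, 248, 256]

Fragment lengths:
  [0,10): 10 bp
  [10,18): 8 bp
  [18,30): 12 bp
  [30,41): 11 bp
  [41,47): 6 bp
  [47,61): 14 bp
  [61,71): 10 bp
  [71,86): 15 bp
  [86,105): 19 bp
  [105,115): 10 bp
  [115,124): 9 bp
  [124,135): 11 bp
  [135,157): 22 bp
  [157,164): 7 bp
  [164,174): 10 bp
  [174,188): 14 bp
  [188,196): 8 bp
  [196,205): 9 bp
  [205,213): 8 bp
  [213,220): 7 bp
  [220,227): 7 bp
  [227,248): 21 bp
  [248,256): 8 bp
  [256,261): 5 bp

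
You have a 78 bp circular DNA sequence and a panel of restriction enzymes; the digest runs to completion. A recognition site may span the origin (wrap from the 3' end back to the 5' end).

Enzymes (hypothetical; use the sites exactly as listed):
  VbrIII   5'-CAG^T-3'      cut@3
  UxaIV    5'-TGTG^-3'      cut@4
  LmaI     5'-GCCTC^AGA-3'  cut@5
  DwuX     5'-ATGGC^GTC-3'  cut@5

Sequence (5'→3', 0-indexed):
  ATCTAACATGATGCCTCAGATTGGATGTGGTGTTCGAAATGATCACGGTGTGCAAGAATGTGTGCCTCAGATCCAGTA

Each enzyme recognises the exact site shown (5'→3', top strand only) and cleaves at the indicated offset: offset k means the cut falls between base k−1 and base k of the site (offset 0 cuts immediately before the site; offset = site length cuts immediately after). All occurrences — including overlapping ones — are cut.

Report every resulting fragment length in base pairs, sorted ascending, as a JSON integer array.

Scan for sites:
  VbrIII (CAGT, off=3): starts [73] → cuts [76]
  UxaIV (TGTG, off=4): starts [25, 48, 58, 60] → cuts [29, 52, 62, 64]
  LmaI (GCCTCAGA, off=5): starts [12, 63] → cuts [17, 68]
  DwuX (ATGGCGTC, off=5): no sites

All cut coordinates (distinct, sorted): [17, 29, 52, 62, 64, 68, 76]

Fragments:
  17→29: 12 bp
  29→52: 23 bp
  52→62: 10 bp
  62→64: 2 bp
  64→68: 4 bp
  68→76: 8 bp
  76→17 (wrap): 78-76+17 = 19 bp

[2,4,8,10,12,19,23]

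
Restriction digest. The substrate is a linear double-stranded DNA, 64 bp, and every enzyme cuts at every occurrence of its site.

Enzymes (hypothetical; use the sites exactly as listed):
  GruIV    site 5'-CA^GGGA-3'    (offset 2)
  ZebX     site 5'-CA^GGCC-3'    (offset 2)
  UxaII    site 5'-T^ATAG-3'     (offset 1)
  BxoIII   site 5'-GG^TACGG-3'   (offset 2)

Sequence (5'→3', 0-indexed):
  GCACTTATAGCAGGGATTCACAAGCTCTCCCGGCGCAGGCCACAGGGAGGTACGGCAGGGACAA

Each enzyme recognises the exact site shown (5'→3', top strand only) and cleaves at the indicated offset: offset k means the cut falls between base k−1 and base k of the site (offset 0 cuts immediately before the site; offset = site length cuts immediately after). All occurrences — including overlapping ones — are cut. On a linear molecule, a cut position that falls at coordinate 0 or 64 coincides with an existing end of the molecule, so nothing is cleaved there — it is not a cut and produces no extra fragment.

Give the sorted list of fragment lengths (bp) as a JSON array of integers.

Scan for sites:
  GruIV (CAGGGA, off=2): starts [10, 42, 55] → cuts [12, 44, 57]
  ZebX (CAGGCC, off=2): starts [35] → cuts [37]
  UxaII (TATAG, off=1): starts [5] → cuts [6]
  BxoIII (GGTACGG, off=2): starts [48] → cuts [50]

Pooled cuts: [6, 12, 37, 44, 50, 57]

Fragment lengths:
  [0,6): 6 bp
  [6,12): 6 bp
  [12,37): 25 bp
  [37,44): 7 bp
  [44,50): 6 bp
  [50,57): 7 bp
  [57,64): 7 bp

[6,6,6,7,7,7,25]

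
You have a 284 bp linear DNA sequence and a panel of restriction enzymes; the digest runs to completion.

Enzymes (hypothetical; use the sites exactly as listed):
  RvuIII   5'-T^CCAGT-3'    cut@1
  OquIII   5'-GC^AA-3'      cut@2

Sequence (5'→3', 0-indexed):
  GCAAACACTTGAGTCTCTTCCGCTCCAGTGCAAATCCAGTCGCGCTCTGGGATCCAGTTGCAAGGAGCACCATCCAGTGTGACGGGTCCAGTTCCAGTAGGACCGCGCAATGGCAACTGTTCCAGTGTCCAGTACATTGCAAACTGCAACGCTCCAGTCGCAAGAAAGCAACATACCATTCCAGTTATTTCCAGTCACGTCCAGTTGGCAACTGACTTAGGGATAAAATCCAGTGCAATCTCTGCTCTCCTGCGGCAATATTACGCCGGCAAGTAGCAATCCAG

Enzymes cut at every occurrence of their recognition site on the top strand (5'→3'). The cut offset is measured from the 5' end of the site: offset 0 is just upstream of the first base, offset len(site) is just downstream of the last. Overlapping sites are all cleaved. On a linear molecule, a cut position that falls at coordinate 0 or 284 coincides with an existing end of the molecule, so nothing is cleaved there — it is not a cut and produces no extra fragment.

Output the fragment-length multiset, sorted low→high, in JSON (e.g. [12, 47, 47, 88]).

[2,4,6,6,6,7,7,7,7,7,7,7,8,8,8,9,10,10,11,12,12,14,14,15,18,20,20,22]

Site scan:
  RvuIII TCCAGT/1: at [23, 34, 52, 72, 86, 92, 120, 127, 152, 179, 189, 199, 228] ⇒ [24, 35, 53, 73, 87, 93, 121, 128, 153, 180, 190, 200, 229]
  OquIII GCAA/2: at [0, 29, 59, 106, 112, 138, 145, 159, 167, 207, 234, 254, 268, 275] ⇒ [2, 31, 61, 108, 114, 140, 147, 161, 169, 209, 236, 256, 270, 277]

All cut coordinates (distinct, sorted): [2, 24, 31, 35, 53, 61, 73, 87, 93, 108, 114, 121, 128, 140, 147, 153, 161, 169, 180, 190, 200, 209, 229, 236, 256, 270, 277]

Fragments:
  [0,2): 2 bp
  [2,24): 22 bp
  [24,31): 7 bp
  [31,35): 4 bp
  [35,53): 18 bp
  [53,61): 8 bp
  [61,73): 12 bp
  [73,87): 14 bp
  [87,93): 6 bp
  [93,108): 15 bp
  [108,114): 6 bp
  [114,121): 7 bp
  [121,128): 7 bp
  [128,140): 12 bp
  [140,147): 7 bp
  [147,153): 6 bp
  [153,161): 8 bp
  [161,169): 8 bp
  [169,180): 11 bp
  [180,190): 10 bp
  [190,200): 10 bp
  [200,209): 9 bp
  [209,229): 20 bp
  [229,236): 7 bp
  [236,256): 20 bp
  [256,270): 14 bp
  [270,277): 7 bp
  [277,284): 7 bp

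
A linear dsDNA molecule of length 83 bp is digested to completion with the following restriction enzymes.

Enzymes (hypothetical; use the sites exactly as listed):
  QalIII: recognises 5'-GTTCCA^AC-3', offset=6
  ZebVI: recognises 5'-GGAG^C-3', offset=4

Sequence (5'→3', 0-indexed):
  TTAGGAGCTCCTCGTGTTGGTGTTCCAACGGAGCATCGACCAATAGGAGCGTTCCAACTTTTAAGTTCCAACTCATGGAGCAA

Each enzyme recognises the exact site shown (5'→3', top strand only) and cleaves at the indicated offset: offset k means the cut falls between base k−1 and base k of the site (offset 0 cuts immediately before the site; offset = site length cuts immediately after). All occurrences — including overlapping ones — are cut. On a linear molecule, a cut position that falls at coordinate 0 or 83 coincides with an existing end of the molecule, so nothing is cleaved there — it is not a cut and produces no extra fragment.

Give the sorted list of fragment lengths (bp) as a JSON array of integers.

Per-enzyme occurrences:
  QalIII (GTTCCAAC, off=6): starts [21, 50, 64] → cuts [27, 56, 70]
  ZebVI (GGAGC, off=4): starts [3, 29, 45, 76] → cuts [7, 33, 49, 80]

Pooled cuts: [7, 27, 33, 49, 56, 70, 80]

Fragment lengths:
  [0,7): 7 bp
  [7,27): 20 bp
  [27,33): 6 bp
  [33,49): 16 bp
  [49,56): 7 bp
  [56,70): 14 bp
  [70,80): 10 bp
  [80,83): 3 bp

[3,6,7,7,10,14,16,20]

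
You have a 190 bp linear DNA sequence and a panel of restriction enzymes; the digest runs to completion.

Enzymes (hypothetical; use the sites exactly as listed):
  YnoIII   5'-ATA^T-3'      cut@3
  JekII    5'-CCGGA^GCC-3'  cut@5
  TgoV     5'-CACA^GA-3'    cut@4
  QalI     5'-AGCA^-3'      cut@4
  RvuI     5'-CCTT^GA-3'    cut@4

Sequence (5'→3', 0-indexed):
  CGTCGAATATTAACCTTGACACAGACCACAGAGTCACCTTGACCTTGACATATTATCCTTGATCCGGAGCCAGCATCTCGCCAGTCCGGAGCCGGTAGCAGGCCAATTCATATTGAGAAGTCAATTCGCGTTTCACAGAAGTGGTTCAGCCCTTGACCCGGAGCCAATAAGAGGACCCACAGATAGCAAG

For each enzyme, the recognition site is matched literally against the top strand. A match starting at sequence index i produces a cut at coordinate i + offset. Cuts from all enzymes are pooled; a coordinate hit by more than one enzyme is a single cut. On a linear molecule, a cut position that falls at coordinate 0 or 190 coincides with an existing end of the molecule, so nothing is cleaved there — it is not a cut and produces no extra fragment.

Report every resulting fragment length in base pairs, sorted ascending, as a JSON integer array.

[2,6,6,6,7,7,7,8,8,8,8,9,10,10,12,15,17,19,25]

Scan for sites:
  YnoIII ATAT/3: at [6, 49, 109] ⇒ [9, 52, 112]
  JekII CCGGAGCC/5: at [63, 85, 157] ⇒ [68, 90, 162]
  TgoV CACAGA/4: at [19, 26, 133, 177] ⇒ [23, 30, 137, 181]
  QalI AGCA/4: at [71, 96, 184] ⇒ [75, 100, 188]
  RvuI CCTTGA/4: at [13, 36, 42, 56, 150] ⇒ [17, 40, 46, 60, 154]

Pooled cuts: [9, 17, 23, 30, 40, 46, 52, 60, 68, 75, 90, 100, 112, 137, 154, 162, 181, 188]

Fragments:
  [0,9): 9 bp
  [9,17): 8 bp
  [17,23): 6 bp
  [23,30): 7 bp
  [30,40): 10 bp
  [40,46): 6 bp
  [46,52): 6 bp
  [52,60): 8 bp
  [60,68): 8 bp
  [68,75): 7 bp
  [75,90): 15 bp
  [90,100): 10 bp
  [100,112): 12 bp
  [112,137): 25 bp
  [137,154): 17 bp
  [154,162): 8 bp
  [162,181): 19 bp
  [181,188): 7 bp
  [188,190): 2 bp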